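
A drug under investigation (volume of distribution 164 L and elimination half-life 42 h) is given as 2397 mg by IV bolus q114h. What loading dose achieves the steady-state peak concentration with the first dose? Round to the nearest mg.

f = (1/2)^(114/42) ≈ 0.152377; accumulation ratio R = 1/(1−f) ≈ 1.17977.
Loading dose to hit Cmax,ss on first dose: D_load = D_maint·R ≈ 2397 × 1.17977 ≈ 2827.91 mg.

2828 mg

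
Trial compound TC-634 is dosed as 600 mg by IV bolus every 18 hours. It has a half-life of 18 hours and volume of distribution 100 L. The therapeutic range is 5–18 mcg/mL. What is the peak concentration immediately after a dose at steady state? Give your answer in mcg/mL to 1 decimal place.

12.0 mcg/mL

The dosing interval is 1 half-life, so f = 2^(−1) = 0.5.
Accumulation ratio R = 1/(1 − f) = 1/0.5 = 2/1.
Single-dose peak C₀ = D/Vd = 600/100 = 6 mcg/mL.
Steady-state peak Cmax,ss = C₀·R = 6 × 2/1 ≈ 12.000 mcg/mL.
Peak 12.0 mcg/mL vs MTC 18 mcg/mL: below toxic threshold.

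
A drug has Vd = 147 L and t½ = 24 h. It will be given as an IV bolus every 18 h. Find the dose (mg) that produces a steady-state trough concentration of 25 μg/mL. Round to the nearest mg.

2506 mg

τ/t½ = 18/24 ≈ 0.75, so f = (1/2)^(18/24) ≈ 0.594604.
Cmin,ss = (D/Vd)·f/(1−f), so D = Cmin,ss·Vd·(1−f)/f.
D = 25 × 147 × (1−f)/f ≈ 25 × 147 × 0.68179 ≈ 2505.58 mg.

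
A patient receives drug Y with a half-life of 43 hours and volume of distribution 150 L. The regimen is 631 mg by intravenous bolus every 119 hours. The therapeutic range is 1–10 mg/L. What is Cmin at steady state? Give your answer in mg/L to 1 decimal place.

τ/t½ = 119/43 ≈ 2.7674, so fraction remaining f = (1/2)^(119/43) ≈ 0.1469.
Accumulation ratio R = 1/(1 − f) ≈ 1/0.8531 ≈ 1.1722.
Single-dose peak C₀ = D/Vd = 631/150 ≈ 4.207 mg/L.
Cmax,ss = C₀/(1 − f) ≈ 4.207/0.8531 ≈ 4.931 mg/L.
One interval later, Cmin,ss = Cmax,ss·e^(−kτ) ≈ 4.931 × 0.1469 ≈ 0.724 mg/L.
Trough 0.7 mg/L vs MEC 1 mg/L: subtherapeutic.

0.7 mg/L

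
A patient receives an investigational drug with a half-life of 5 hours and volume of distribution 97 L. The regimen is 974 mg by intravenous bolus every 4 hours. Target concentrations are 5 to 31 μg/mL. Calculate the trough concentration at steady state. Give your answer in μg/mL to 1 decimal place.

Over one 4-h interval, 4/5 ≈ 0.8 half-lives elapse, leaving f ≈ 0.5743 of each dose.
Single-dose peak C₀ = D/Vd = 974/97 ≈ 10.041 μg/mL.
Steady-state trough Cmin,ss = C₀·f/(1−f) ≈ 10.041 × 0.5743/0.4257 ≈ 13.546 μg/mL.
Trough 13.5 μg/mL vs MEC 5 μg/mL: adequate.

13.5 μg/mL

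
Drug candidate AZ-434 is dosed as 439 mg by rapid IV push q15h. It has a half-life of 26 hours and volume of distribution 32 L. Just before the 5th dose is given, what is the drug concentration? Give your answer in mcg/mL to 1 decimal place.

f = (1/2)^(τ/t½) = (1/2)^(15/26) ≈ 0.6704.
C₀ = D/Vd = 439/32 ≈ 13.719 mcg/mL.
Before the 5th dose, 4 doses have been given. Superposition: Cmin = C₀·(f + f² + … + f^4).
≈ 13.719 × (0.6704 + 0.4494 + 0.3013 + 0.2020) ≈ 13.719 × 1.6231 ≈ 22.267 mcg/mL.

22.3 mcg/mL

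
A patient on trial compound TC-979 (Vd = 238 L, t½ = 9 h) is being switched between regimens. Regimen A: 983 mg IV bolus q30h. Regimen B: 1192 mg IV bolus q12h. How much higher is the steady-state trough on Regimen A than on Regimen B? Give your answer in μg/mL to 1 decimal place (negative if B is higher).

-2.8 μg/mL

Regimen A: f = (1/2)^(30/9) ≈ 0.0992; Cmin,ss = (983/238)·f/(1−f) ≈ 0.455 μg/mL.
Regimen B: f = (1/2)^(12/9) ≈ 0.3969; Cmin,ss = (1192/238)·f/(1−f) ≈ 3.296 μg/mL.
Difference ≈ 0.455 − 3.296 ≈ -2.841 μg/mL.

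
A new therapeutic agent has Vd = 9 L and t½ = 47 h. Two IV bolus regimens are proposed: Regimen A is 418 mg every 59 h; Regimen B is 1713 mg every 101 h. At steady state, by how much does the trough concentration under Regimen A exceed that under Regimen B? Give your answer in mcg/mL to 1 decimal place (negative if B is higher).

-21.9 mcg/mL

Regimen A: f = (1/2)^(59/47) ≈ 0.4189; Cmin,ss = (418/9)·f/(1−f) ≈ 33.481 mcg/mL.
Regimen B: f = (1/2)^(101/47) ≈ 0.2255; Cmin,ss = (1713/9)·f/(1−f) ≈ 55.417 mcg/mL.
Difference ≈ 33.481 − 55.417 ≈ -21.936 mcg/mL.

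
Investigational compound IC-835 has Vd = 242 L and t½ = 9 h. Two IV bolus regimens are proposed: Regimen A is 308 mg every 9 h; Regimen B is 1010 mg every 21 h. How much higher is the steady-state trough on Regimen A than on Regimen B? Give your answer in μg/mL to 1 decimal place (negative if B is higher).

0.2 μg/mL

Regimen A: f = (1/2)^(9/9) ≈ 0.5000; Cmin,ss = (308/242)·f/(1−f) ≈ 1.273 μg/mL.
Regimen B: f = (1/2)^(21/9) ≈ 0.1984; Cmin,ss = (1010/242)·f/(1−f) ≈ 1.033 μg/mL.
Difference ≈ 1.273 − 1.033 ≈ 0.240 μg/mL.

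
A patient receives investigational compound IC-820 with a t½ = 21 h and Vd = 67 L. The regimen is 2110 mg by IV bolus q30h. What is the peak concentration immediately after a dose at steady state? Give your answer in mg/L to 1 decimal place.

k = ln2/t½ = ln2/21 ≈ 0.033007 h⁻¹; fraction remaining f = e^(−kτ) = e^(−0.033007×30) ≈ 0.3715.
Accumulation ratio R = 1/(1 − f) ≈ 1/0.6285 ≈ 1.5911.
Each bolus raises the concentration by D/Vd = 2110/67 ≈ 31.493 mg/L.
Steady-state peak Cmax,ss = C₀·R ≈ 31.493 × 1.5911 ≈ 50.109 mg/L.

50.1 mg/L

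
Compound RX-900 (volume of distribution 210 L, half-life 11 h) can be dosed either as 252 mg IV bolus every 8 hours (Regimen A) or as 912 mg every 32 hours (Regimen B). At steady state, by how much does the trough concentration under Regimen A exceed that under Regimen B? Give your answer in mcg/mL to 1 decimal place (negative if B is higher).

1.2 mcg/mL

Regimen A: f = (1/2)^(8/11) ≈ 0.6040; Cmin,ss = (252/210)·f/(1−f) ≈ 1.830 mcg/mL.
Regimen B: f = (1/2)^(32/11) ≈ 0.1331; Cmin,ss = (912/210)·f/(1−f) ≈ 0.667 mcg/mL.
Difference ≈ 1.830 − 0.667 ≈ 1.163 mcg/mL.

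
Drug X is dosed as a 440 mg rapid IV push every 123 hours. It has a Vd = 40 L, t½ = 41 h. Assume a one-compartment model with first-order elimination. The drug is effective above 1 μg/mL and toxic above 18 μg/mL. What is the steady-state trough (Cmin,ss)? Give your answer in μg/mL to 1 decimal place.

τ = 123 h = 3 half-lives, so f = (1/2)^3 = 0.125.
At steady state, R = 1/(1 − 0.125) = 8/7.
Single-dose peak C₀ = D/Vd = 440/40 = 11 μg/mL.
Steady-state peak Cmax,ss = C₀·R = 11 × 8/7 ≈ 12.571 μg/mL.
Steady-state trough Cmin,ss = Cmax,ss·f ≈ 12.571 × 0.125 ≈ 1.571 μg/mL.
Trough 1.6 μg/mL vs MEC 1 μg/mL: adequate.

1.6 μg/mL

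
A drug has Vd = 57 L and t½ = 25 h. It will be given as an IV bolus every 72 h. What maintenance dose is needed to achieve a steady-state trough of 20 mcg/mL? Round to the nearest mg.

τ/t½ = 72/25 ≈ 2.88, so f = (1/2)^(72/25) ≈ 0.135842.
Cmin,ss = (D/Vd)·f/(1−f), so D = Cmin,ss·Vd·(1−f)/f.
D = 20 × 57 × (1−f)/f ≈ 20 × 57 × 6.36149 ≈ 7252.10 mg.

7252 mg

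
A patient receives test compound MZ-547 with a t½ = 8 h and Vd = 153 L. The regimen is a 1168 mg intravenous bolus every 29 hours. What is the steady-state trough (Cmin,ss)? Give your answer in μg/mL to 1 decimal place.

τ/t½ = 29/8 ≈ 3.625, so fraction remaining f = (1/2)^(29/8) ≈ 0.0811.
Each bolus raises the concentration by D/Vd = 1168/153 ≈ 7.634 μg/mL.
Steady-state trough Cmin,ss = C₀·f/(1−f) ≈ 7.634 × 0.0811/0.9189 ≈ 0.674 μg/mL.

0.7 μg/mL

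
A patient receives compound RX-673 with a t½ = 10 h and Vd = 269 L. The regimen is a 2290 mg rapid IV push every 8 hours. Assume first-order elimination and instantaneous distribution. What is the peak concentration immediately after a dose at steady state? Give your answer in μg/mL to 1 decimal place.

Over one 8-h interval, 8/10 ≈ 0.8 half-lives elapse, leaving f ≈ 0.5743 of each dose.
At steady state, accumulation factor R = 1/(1 − e^(−kτ)) ≈ 2.3491.
Single-dose peak C₀ = D/Vd = 2290/269 ≈ 8.513 μg/mL.
Steady-state peak Cmax,ss = C₀·R ≈ 8.513 × 2.3491 ≈ 19.998 μg/mL.

20.0 μg/mL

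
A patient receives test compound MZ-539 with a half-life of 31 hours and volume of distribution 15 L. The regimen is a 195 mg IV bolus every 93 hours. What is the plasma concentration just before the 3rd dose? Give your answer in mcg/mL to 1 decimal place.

1.8 mcg/mL

f = (1/2)^(τ/t½) = (1/2)^(93/31) ≈ 0.1250.
C₀ = D/Vd = 195/15 ≈ 13.000 mcg/mL.
Before the 3rd dose, 2 doses have been given. Superposition: Cmin = C₀·(f + f²).
≈ 13.000 × (0.1250 + 0.0156) ≈ 13.000 × 0.1406 ≈ 1.828 mcg/mL.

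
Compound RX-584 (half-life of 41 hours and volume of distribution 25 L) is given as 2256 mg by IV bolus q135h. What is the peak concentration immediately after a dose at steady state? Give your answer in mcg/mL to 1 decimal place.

Over one 135-h interval, 135/41 ≈ 3.2927 half-lives elapse, leaving f ≈ 0.1020 of each dose.
Accumulation ratio R = 1/(1 − f) ≈ 1/0.8980 ≈ 1.1136.
Each bolus raises the concentration by D/Vd = 2256/25 ≈ 90.240 mcg/mL.
Cmax,ss = C₀/(1 − f) ≈ 90.240/0.8980 ≈ 100.490 mcg/mL.

100.5 mcg/mL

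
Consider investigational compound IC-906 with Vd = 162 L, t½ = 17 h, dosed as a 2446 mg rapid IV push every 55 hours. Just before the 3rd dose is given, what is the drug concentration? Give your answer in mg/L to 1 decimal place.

1.8 mg/L

f = (1/2)^(τ/t½) = (1/2)^(55/17) ≈ 0.1062.
C₀ = D/Vd = 2446/162 ≈ 15.099 mg/L.
Before the 3rd dose, 2 doses have been given. Superposition: Cmin = C₀·(f + f²).
≈ 15.099 × (0.1062 + 0.0113) ≈ 15.099 × 0.1175 ≈ 1.774 mg/L.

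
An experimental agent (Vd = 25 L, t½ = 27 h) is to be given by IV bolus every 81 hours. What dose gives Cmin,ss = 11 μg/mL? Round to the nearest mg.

1925 mg

τ/t½ = 81/27 ≈ 3, so f = (1/2)^(81/27) ≈ 0.125000.
Cmin,ss = (D/Vd)·f/(1−f), so D = Cmin,ss·Vd·(1−f)/f.
D = 11 × 25 × (1−f)/f ≈ 11 × 25 × 7.00000 ≈ 1925.00 mg.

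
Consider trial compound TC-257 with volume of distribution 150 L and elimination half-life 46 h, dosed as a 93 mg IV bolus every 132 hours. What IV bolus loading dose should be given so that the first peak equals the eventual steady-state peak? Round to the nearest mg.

108 mg

f = (1/2)^(132/46) ≈ 0.136828; accumulation ratio R = 1/(1−f) ≈ 1.15852.
Loading dose to hit Cmax,ss on first dose: D_load = D_maint·R ≈ 93 × 1.15852 ≈ 107.74 mg.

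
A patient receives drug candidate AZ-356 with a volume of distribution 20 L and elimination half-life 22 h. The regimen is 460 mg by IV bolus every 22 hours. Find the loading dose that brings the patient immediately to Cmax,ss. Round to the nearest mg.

920 mg

f = (1/2)^(22/22) ≈ 0.500000; accumulation ratio R = 1/(1−f) ≈ 2.00000.
Loading dose to hit Cmax,ss on first dose: D_load = D_maint·R ≈ 460 × 2.00000 ≈ 920.00 mg.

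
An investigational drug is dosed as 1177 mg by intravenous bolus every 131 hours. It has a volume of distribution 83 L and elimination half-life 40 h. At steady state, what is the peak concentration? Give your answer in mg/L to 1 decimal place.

15.8 mg/L

Over one 131-h interval, 131/40 ≈ 3.275 half-lives elapse, leaving f ≈ 0.1033 of each dose.
At steady state, accumulation factor R = 1/(1 − e^(−kτ)) ≈ 1.1152.
Each bolus raises the concentration by D/Vd = 1177/83 ≈ 14.181 mg/L.
Steady-state peak Cmax,ss = C₀·R ≈ 14.181 × 1.1152 ≈ 15.815 mg/L.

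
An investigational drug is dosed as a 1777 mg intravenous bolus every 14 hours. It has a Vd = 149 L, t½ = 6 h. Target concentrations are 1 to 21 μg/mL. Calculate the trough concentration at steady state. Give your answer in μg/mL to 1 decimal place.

3.0 μg/mL

Over one 14-h interval, 14/6 ≈ 2.3333 half-lives elapse, leaving f ≈ 0.1984 of each dose.
Each bolus raises the concentration by D/Vd = 1777/149 ≈ 11.926 μg/mL.
Steady-state trough Cmin,ss = C₀·f/(1−f) ≈ 11.926 × 0.1984/0.8016 ≈ 2.952 μg/mL.
Trough 3.0 μg/mL vs MEC 1 μg/mL: adequate.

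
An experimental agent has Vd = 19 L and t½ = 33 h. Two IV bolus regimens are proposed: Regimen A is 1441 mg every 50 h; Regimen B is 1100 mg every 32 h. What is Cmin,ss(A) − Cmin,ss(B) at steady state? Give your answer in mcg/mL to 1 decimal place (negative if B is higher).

Regimen A: f = (1/2)^(50/33) ≈ 0.3499; Cmin,ss = (1441/19)·f/(1−f) ≈ 40.820 mcg/mL.
Regimen B: f = (1/2)^(32/33) ≈ 0.5106; Cmin,ss = (1100/19)·f/(1−f) ≈ 60.403 mcg/mL.
Difference ≈ 40.820 − 60.403 ≈ -19.583 mcg/mL.

-19.6 mcg/mL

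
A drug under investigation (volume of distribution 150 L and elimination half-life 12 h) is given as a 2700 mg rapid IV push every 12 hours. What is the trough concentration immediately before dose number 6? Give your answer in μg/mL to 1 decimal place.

17.4 μg/mL

f = (1/2)^(τ/t½) = (1/2)^(12/12) ≈ 0.5000.
C₀ = D/Vd = 2700/150 ≈ 18.000 μg/mL.
Before the 6th dose, 5 doses have been given. Superposition: Cmin = C₀·(f + f² + … + f^5).
≈ 18.000 × (0.5000 + 0.2500 + 0.1250 + 0.0625 + 0.0313) ≈ 18.000 × 0.9688 ≈ 17.438 μg/mL.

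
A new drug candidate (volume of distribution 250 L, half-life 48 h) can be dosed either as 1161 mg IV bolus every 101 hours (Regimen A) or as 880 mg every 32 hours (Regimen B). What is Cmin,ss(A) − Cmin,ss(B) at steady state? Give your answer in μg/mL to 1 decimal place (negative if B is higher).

-4.6 μg/mL

Regimen A: f = (1/2)^(101/48) ≈ 0.2326; Cmin,ss = (1161/250)·f/(1−f) ≈ 1.408 μg/mL.
Regimen B: f = (1/2)^(32/48) ≈ 0.6300; Cmin,ss = (880/250)·f/(1−f) ≈ 5.994 μg/mL.
Difference ≈ 1.408 − 5.994 ≈ -4.586 μg/mL.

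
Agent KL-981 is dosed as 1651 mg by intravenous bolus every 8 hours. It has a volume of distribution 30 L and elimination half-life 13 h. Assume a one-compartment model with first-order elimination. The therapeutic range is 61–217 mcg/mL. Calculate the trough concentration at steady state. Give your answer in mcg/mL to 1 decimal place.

103.5 mcg/mL

Over one 8-h interval, 8/13 ≈ 0.61538 half-lives elapse, leaving f ≈ 0.6528 of each dose.
Accumulation ratio R = 1/(1 − f) ≈ 1/0.3472 ≈ 2.8802.
Each bolus raises the concentration by D/Vd = 1651/30 ≈ 55.033 mcg/mL.
Cmax,ss = C₀/(1 − f) ≈ 55.033/0.3472 ≈ 158.505 mcg/mL.
Steady-state trough Cmin,ss = Cmax,ss·f ≈ 158.505 × 0.6528 ≈ 103.472 mcg/mL.
Trough 103.5 mcg/mL vs MEC 61 mcg/mL: adequate.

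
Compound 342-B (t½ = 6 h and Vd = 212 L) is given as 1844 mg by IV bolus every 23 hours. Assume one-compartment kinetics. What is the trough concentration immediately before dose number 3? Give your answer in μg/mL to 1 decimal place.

0.7 μg/mL

f = (1/2)^(τ/t½) = (1/2)^(23/6) ≈ 0.0702.
C₀ = D/Vd = 1844/212 ≈ 8.698 μg/mL.
Before the 3rd dose, 2 doses have been given. Superposition: Cmin = C₀·(f + f²).
≈ 8.698 × (0.0702 + 0.0049) ≈ 8.698 × 0.0751 ≈ 0.653 μg/mL.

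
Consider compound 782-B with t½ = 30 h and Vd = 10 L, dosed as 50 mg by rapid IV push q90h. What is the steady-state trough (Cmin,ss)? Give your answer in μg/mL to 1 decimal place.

0.7 μg/mL

τ = 90 h = 3 half-lives, so f = (1/2)^3 = 0.125.
Accumulation ratio R = 1/(1 − f) = 1/0.875 = 8/7.
Single-dose peak C₀ = D/Vd = 50/10 = 5 μg/mL.
Steady-state peak Cmax,ss = C₀·R = 5 × 8/7 ≈ 5.714 μg/mL.
Steady-state trough Cmin,ss = Cmax,ss·f ≈ 5.714 × 0.125 ≈ 0.714 μg/mL.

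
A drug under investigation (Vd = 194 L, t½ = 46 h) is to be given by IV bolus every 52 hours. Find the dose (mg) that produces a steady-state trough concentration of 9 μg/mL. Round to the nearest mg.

τ/t½ = 52/46 ≈ 1.1304, so f = (1/2)^(52/46) ≈ 0.456778.
Cmin,ss = (D/Vd)·f/(1−f), so D = Cmin,ss·Vd·(1−f)/f.
D = 9 × 194 × (1−f)/f ≈ 9 × 194 × 1.18925 ≈ 2076.43 mg.

2076 mg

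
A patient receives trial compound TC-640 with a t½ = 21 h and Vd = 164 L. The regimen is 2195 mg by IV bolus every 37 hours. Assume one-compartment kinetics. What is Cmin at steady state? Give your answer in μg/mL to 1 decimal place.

Over one 37-h interval, 37/21 ≈ 1.7619 half-lives elapse, leaving f ≈ 0.2949 of each dose.
Accumulation ratio R = 1/(1 − f) ≈ 1/0.7051 ≈ 1.4182.
Each bolus raises the concentration by D/Vd = 2195/164 ≈ 13.384 μg/mL.
Steady-state peak Cmax,ss = C₀·R ≈ 13.384 × 1.4182 ≈ 18.981 μg/mL.
One interval later, Cmin,ss = Cmax,ss·e^(−kτ) ≈ 18.981 × 0.2949 ≈ 5.597 μg/mL.

5.6 μg/mL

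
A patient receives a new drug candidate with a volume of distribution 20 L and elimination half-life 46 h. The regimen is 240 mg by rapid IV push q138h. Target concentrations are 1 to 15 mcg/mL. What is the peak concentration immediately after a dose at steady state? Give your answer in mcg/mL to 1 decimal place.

13.7 mcg/mL

The dosing interval is 3 half-lives, so f = 2^(−3) = 0.125.
Accumulation ratio R = 1/(1 − f) = 1/0.875 = 8/7.
Single-dose peak C₀ = D/Vd = 240/20 = 12 mcg/mL.
Steady-state peak Cmax,ss = C₀·R = 12 × 8/7 ≈ 13.714 mcg/mL.
Peak 13.7 mcg/mL vs MTC 15 mcg/mL: below toxic threshold.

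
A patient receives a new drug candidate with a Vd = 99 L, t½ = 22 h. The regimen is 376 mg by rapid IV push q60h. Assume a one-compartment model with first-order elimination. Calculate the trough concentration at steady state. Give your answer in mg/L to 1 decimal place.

0.7 mg/L

τ/t½ = 60/22 ≈ 2.7273, so fraction remaining f = (1/2)^(60/22) ≈ 0.1510.
At steady state, accumulation factor R = 1/(1 − e^(−kτ)) ≈ 1.1779.
Single-dose peak C₀ = D/Vd = 376/99 ≈ 3.798 mg/L.
Cmax,ss = C₀/(1 − f) ≈ 3.798/0.8490 ≈ 4.473 mg/L.
One interval later, Cmin,ss = Cmax,ss·e^(−kτ) ≈ 4.473 × 0.1510 ≈ 0.675 mg/L.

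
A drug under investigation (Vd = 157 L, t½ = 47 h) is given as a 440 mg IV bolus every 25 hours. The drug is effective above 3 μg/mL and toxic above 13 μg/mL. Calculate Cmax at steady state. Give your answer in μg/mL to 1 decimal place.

Over one 25-h interval, 25/47 ≈ 0.53191 half-lives elapse, leaving f ≈ 0.6916 of each dose.
At steady state, accumulation factor R = 1/(1 − e^(−kτ)) ≈ 3.2425.
Each bolus raises the concentration by D/Vd = 440/157 ≈ 2.803 μg/mL.
Steady-state peak Cmax,ss = C₀·R ≈ 2.803 × 3.2425 ≈ 9.089 μg/mL.
Peak 9.1 μg/mL vs MTC 13 μg/mL: below toxic threshold.

9.1 μg/mL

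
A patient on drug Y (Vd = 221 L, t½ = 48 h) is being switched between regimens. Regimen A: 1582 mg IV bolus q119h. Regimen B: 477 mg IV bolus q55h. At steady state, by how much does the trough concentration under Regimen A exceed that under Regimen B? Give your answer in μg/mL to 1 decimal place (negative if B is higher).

Regimen A: f = (1/2)^(119/48) ≈ 0.1793; Cmin,ss = (1582/221)·f/(1−f) ≈ 1.564 μg/mL.
Regimen B: f = (1/2)^(55/48) ≈ 0.4519; Cmin,ss = (477/221)·f/(1−f) ≈ 1.780 μg/mL.
Difference ≈ 1.564 − 1.780 ≈ -0.216 μg/mL.

-0.2 μg/mL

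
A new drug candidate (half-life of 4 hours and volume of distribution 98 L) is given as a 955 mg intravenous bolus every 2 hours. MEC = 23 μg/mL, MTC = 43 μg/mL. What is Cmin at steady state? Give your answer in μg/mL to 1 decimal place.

k = ln2/t½ = ln2/4 ≈ 0.173287 h⁻¹; fraction remaining f = e^(−kτ) = e^(−0.173287×2) ≈ 0.7071.
At steady state, accumulation factor R = 1/(1 − e^(−kτ)) ≈ 3.4141.
Each bolus raises the concentration by D/Vd = 955/98 ≈ 9.745 μg/mL.
Cmax,ss = C₀/(1 − f) ≈ 9.745/0.2929 ≈ 33.271 μg/mL.
One interval later, Cmin,ss = Cmax,ss·e^(−kτ) ≈ 33.271 × 0.7071 ≈ 23.526 μg/mL.
Trough 23.5 μg/mL vs MEC 23 μg/mL: adequate.

23.5 μg/mL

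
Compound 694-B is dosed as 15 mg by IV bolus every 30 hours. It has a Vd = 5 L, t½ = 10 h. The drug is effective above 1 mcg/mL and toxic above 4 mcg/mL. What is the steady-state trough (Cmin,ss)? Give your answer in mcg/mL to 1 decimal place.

0.4 mcg/mL

The dosing interval is 3 half-lives, so f = 2^(−3) = 0.125.
At steady state, R = 1/(1 − 0.125) = 8/7.
Single-dose peak C₀ = D/Vd = 15/5 = 3 mcg/mL.
Steady-state peak Cmax,ss = C₀·R = 3 × 8/7 ≈ 3.429 mcg/mL.
Steady-state trough Cmin,ss = Cmax,ss·f ≈ 3.429 × 0.125 ≈ 0.429 mcg/mL.
Trough 0.4 mcg/mL vs MEC 1 mcg/mL: subtherapeutic.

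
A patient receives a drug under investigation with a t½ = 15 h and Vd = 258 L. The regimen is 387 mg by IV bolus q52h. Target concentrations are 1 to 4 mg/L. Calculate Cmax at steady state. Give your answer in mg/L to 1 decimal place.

1.6 mg/L

k = ln2/t½ = ln2/15 ≈ 0.046210 h⁻¹; fraction remaining f = e^(−kτ) = e^(−0.046210×52) ≈ 0.0905.
Accumulation ratio R = 1/(1 − f) ≈ 1/0.9095 ≈ 1.0995.
Single-dose peak C₀ = D/Vd = 387/258 ≈ 1.500 mg/L.
Steady-state peak Cmax,ss = C₀·R ≈ 1.500 × 1.0995 ≈ 1.649 mg/L.
Peak 1.6 mg/L vs MTC 4 mg/L: below toxic threshold.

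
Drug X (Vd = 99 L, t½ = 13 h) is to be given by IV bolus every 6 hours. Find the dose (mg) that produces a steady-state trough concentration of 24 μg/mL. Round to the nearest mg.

896 mg

τ/t½ = 6/13 ≈ 0.46154, so f = (1/2)^(6/13) ≈ 0.726211.
Cmin,ss = (D/Vd)·f/(1−f), so D = Cmin,ss·Vd·(1−f)/f.
D = 24 × 99 × (1−f)/f ≈ 24 × 99 × 0.37701 ≈ 895.78 mg.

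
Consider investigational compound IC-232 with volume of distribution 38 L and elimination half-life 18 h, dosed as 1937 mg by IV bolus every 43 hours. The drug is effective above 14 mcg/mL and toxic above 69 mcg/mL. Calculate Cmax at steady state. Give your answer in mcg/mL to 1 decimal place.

63.0 mcg/mL

Over one 43-h interval, 43/18 ≈ 2.3889 half-lives elapse, leaving f ≈ 0.1909 of each dose.
Accumulation ratio R = 1/(1 − f) ≈ 1/0.8091 ≈ 1.2359.
Single-dose peak C₀ = D/Vd = 1937/38 ≈ 50.974 mcg/mL.
Steady-state peak Cmax,ss = C₀·R ≈ 50.974 × 1.2359 ≈ 62.999 mcg/mL.
Peak 63.0 mcg/mL vs MTC 69 mcg/mL: below toxic threshold.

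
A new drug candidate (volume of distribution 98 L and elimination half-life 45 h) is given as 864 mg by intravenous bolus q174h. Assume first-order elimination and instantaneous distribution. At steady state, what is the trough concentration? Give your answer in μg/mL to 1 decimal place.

Over one 174-h interval, 174/45 ≈ 3.8667 half-lives elapse, leaving f ≈ 0.0686 of each dose.
Accumulation ratio R = 1/(1 − f) ≈ 1/0.9314 ≈ 1.0737.
Single-dose peak C₀ = D/Vd = 864/98 ≈ 8.816 μg/mL.
Steady-state peak Cmax,ss = C₀·R ≈ 8.816 × 1.0737 ≈ 9.466 μg/mL.
One interval later, Cmin,ss = Cmax,ss·e^(−kτ) ≈ 9.466 × 0.0686 ≈ 0.649 μg/mL.

0.6 μg/mL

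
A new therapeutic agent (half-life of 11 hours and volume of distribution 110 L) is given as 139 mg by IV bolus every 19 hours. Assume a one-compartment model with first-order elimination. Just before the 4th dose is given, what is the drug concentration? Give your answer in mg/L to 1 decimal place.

0.5 mg/L

f = (1/2)^(τ/t½) = (1/2)^(19/11) ≈ 0.3020.
C₀ = D/Vd = 139/110 ≈ 1.264 mg/L.
Before the 4th dose, 3 doses have been given. Superposition: Cmin = C₀·(f + f² + … + f^3).
≈ 1.264 × (0.3020 + 0.0912 + 0.0275) ≈ 1.264 × 0.4207 ≈ 0.532 mg/L.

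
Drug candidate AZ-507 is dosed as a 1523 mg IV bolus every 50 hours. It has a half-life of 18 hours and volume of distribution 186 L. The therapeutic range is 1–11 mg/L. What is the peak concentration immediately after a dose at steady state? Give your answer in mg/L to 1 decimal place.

9.6 mg/L

τ/t½ = 50/18 ≈ 2.7778, so fraction remaining f = (1/2)^(50/18) ≈ 0.1458.
At steady state, accumulation factor R = 1/(1 − e^(−kτ)) ≈ 1.1707.
Each bolus raises the concentration by D/Vd = 1523/186 ≈ 8.188 mg/L.
Steady-state peak Cmax,ss = C₀·R ≈ 8.188 × 1.1707 ≈ 9.586 mg/L.
Peak 9.6 mg/L vs MTC 11 mg/L: below toxic threshold.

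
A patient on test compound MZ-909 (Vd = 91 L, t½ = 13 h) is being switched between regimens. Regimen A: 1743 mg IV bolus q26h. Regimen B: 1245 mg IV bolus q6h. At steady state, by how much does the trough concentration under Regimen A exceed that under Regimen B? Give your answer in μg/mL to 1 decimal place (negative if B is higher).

-29.9 μg/mL

Regimen A: f = (1/2)^(26/13) ≈ 0.2500; Cmin,ss = (1743/91)·f/(1−f) ≈ 6.385 μg/mL.
Regimen B: f = (1/2)^(6/13) ≈ 0.7262; Cmin,ss = (1245/91)·f/(1−f) ≈ 36.287 μg/mL.
Difference ≈ 6.385 − 36.287 ≈ -29.902 μg/mL.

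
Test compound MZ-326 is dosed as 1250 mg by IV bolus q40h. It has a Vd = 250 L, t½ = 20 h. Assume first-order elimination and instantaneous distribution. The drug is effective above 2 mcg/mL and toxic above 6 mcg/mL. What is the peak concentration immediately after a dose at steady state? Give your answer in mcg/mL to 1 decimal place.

6.7 mcg/mL

The dosing interval is 2 half-lives, so f = 2^(−2) = 0.25.
Accumulation ratio R = 1/(1 − f) = 1/0.75 = 4/3.
Single-dose peak C₀ = D/Vd = 1250/250 = 5 mcg/mL.
Steady-state peak Cmax,ss = C₀·R = 5 × 4/3 ≈ 6.667 mcg/mL.
Peak 6.7 mcg/mL vs MTC 6 mcg/mL: exceeds toxic threshold.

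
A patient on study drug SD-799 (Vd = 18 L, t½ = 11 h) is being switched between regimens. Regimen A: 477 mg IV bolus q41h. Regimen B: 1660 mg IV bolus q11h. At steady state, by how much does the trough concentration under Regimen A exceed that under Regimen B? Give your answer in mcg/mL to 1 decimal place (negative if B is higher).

-90.1 mcg/mL

Regimen A: f = (1/2)^(41/11) ≈ 0.0755; Cmin,ss = (477/18)·f/(1−f) ≈ 2.164 mcg/mL.
Regimen B: f = (1/2)^(11/11) ≈ 0.5000; Cmin,ss = (1660/18)·f/(1−f) ≈ 92.222 mcg/mL.
Difference ≈ 2.164 − 92.222 ≈ -90.058 mcg/mL.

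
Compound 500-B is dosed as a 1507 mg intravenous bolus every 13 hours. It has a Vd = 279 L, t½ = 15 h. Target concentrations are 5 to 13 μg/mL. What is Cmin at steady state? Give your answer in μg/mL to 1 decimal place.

6.6 μg/mL

τ/t½ = 13/15 ≈ 0.86667, so fraction remaining f = (1/2)^(13/15) ≈ 0.5484.
At steady state, accumulation factor R = 1/(1 − e^(−kτ)) ≈ 2.2143.
Single-dose peak C₀ = D/Vd = 1507/279 ≈ 5.401 μg/mL.
Cmax,ss = C₀/(1 − f) ≈ 5.401/0.4516 ≈ 11.960 μg/mL.
One interval later, Cmin,ss = Cmax,ss·e^(−kτ) ≈ 11.960 × 0.5484 ≈ 6.559 μg/mL.
Trough 6.6 μg/mL vs MEC 5 μg/mL: adequate.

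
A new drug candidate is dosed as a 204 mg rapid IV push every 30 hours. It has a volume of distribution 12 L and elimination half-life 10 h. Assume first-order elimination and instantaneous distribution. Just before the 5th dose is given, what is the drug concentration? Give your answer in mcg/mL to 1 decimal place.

2.4 mcg/mL

f = (1/2)^(τ/t½) = (1/2)^(30/10) ≈ 0.1250.
C₀ = D/Vd = 204/12 ≈ 17.000 mcg/mL.
Before the 5th dose, 4 doses have been given. Superposition: Cmin = C₀·(f + f² + … + f^4).
≈ 17.000 × (0.1250 + 0.0156 + 0.0020 + 0.0002) ≈ 17.000 × 0.1428 ≈ 2.428 mcg/mL.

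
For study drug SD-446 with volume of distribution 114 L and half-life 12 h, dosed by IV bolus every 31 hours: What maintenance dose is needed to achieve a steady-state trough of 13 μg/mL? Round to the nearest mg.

τ/t½ = 31/12 ≈ 2.5833, so f = (1/2)^(31/12) ≈ 0.166855.
Cmin,ss = (D/Vd)·f/(1−f), so D = Cmin,ss·Vd·(1−f)/f.
D = 13 × 114 × (1−f)/f ≈ 13 × 114 × 4.99323 ≈ 7399.97 mg.

7400 mg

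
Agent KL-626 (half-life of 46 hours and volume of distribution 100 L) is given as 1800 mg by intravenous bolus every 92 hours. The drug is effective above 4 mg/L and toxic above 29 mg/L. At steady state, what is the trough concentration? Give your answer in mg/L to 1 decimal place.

τ = 92 h = 2 half-lives, so f = (1/2)^2 = 0.25.
Accumulation ratio R = 1/(1 − f) = 1/0.75 = 4/3.
Single-dose peak C₀ = D/Vd = 1800/100 = 18 mg/L.
Steady-state peak Cmax,ss = C₀·R = 18 × 4/3 ≈ 24.000 mg/L.
Steady-state trough Cmin,ss = Cmax,ss·f ≈ 24.000 × 0.25 ≈ 6.000 mg/L.
Trough 6.0 mg/L vs MEC 4 mg/L: adequate.

6.0 mg/L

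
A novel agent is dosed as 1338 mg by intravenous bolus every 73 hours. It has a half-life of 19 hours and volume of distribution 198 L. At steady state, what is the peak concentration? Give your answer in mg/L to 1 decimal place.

7.3 mg/L

k = ln2/t½ = ln2/19 ≈ 0.036481 h⁻¹; fraction remaining f = e^(−kτ) = e^(−0.036481×73) ≈ 0.0697.
Accumulation ratio R = 1/(1 − f) ≈ 1/0.9303 ≈ 1.0749.
Each bolus raises the concentration by D/Vd = 1338/198 ≈ 6.758 mg/L.
Steady-state peak Cmax,ss = C₀·R ≈ 6.758 × 1.0749 ≈ 7.264 mg/L.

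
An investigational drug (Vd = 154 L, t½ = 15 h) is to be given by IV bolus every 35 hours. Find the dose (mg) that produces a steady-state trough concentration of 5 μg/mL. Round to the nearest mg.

3111 mg

τ/t½ = 35/15 ≈ 2.3333, so f = (1/2)^(35/15) ≈ 0.198425.
Cmin,ss = (D/Vd)·f/(1−f), so D = Cmin,ss·Vd·(1−f)/f.
D = 5 × 154 × (1−f)/f ≈ 5 × 154 × 4.03969 ≈ 3110.56 mg.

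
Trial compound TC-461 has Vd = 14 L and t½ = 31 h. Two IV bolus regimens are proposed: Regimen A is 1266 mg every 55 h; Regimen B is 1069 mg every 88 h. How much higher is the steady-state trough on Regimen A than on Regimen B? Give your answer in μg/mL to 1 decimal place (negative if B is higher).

Regimen A: f = (1/2)^(55/31) ≈ 0.2924; Cmin,ss = (1266/14)·f/(1−f) ≈ 37.368 μg/mL.
Regimen B: f = (1/2)^(88/31) ≈ 0.1398; Cmin,ss = (1069/14)·f/(1−f) ≈ 12.410 μg/mL.
Difference ≈ 37.368 − 12.410 ≈ 24.958 μg/mL.

25.0 μg/mL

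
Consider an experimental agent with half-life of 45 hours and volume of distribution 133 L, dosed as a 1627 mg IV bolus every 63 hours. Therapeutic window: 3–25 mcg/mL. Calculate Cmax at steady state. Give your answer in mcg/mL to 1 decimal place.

k = ln2/t½ = ln2/45 ≈ 0.015403 h⁻¹; fraction remaining f = e^(−kτ) = e^(−0.015403×63) ≈ 0.3789.
At steady state, accumulation factor R = 1/(1 − e^(−kτ)) ≈ 1.6100.
Each bolus raises the concentration by D/Vd = 1627/133 ≈ 12.233 mcg/mL.
Cmax,ss = C₀/(1 − f) ≈ 12.233/0.6211 ≈ 19.696 mcg/mL.
Peak 19.7 mcg/mL vs MTC 25 mcg/mL: below toxic threshold.

19.7 mcg/mL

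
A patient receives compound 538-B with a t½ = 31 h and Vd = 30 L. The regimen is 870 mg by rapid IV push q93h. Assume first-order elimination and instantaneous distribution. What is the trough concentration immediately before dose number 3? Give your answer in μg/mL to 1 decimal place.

4.1 μg/mL

f = (1/2)^(τ/t½) = (1/2)^(93/31) ≈ 0.1250.
C₀ = D/Vd = 870/30 ≈ 29.000 μg/mL.
Before the 3rd dose, 2 doses have been given. Superposition: Cmin = C₀·(f + f²).
≈ 29.000 × (0.1250 + 0.0156) ≈ 29.000 × 0.1406 ≈ 4.077 μg/mL.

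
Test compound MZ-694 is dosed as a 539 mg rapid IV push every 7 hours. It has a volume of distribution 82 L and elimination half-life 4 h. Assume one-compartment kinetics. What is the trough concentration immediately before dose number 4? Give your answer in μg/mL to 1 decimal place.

2.7 μg/mL

f = (1/2)^(τ/t½) = (1/2)^(7/4) ≈ 0.2973.
C₀ = D/Vd = 539/82 ≈ 6.573 μg/mL.
Before the 4th dose, 3 doses have been given. Superposition: Cmin = C₀·(f + f² + … + f^3).
≈ 6.573 × (0.2973 + 0.0884 + 0.0263) ≈ 6.573 × 0.4120 ≈ 2.708 μg/mL.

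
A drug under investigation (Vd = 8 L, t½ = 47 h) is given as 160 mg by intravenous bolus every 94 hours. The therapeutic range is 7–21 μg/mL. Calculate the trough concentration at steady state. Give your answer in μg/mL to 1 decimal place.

τ = 94 h = 2 half-lives, so f = (1/2)^2 = 0.25.
At steady state, R = 1/(1 − 0.25) = 4/3.
Single-dose peak C₀ = D/Vd = 160/8 = 20 μg/mL.
Steady-state peak Cmax,ss = C₀·R = 20 × 4/3 ≈ 26.667 μg/mL.
Steady-state trough Cmin,ss = Cmax,ss·f ≈ 26.667 × 0.25 ≈ 6.667 μg/mL.
Trough 6.7 μg/mL vs MEC 7 μg/mL: subtherapeutic.

6.7 μg/mL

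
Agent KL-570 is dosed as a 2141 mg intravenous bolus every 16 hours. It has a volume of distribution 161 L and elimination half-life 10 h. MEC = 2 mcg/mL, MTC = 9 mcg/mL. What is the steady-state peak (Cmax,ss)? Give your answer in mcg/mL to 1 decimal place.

τ/t½ = 16/10 ≈ 1.6, so fraction remaining f = (1/2)^(16/10) ≈ 0.3299.
Accumulation ratio R = 1/(1 − f) ≈ 1/0.6701 ≈ 1.4923.
Each bolus raises the concentration by D/Vd = 2141/161 ≈ 13.298 mcg/mL.
Steady-state peak Cmax,ss = C₀·R ≈ 13.298 × 1.4923 ≈ 19.845 mcg/mL.
Peak 19.8 mcg/mL vs MTC 9 mcg/mL: exceeds toxic threshold.

19.8 mcg/mL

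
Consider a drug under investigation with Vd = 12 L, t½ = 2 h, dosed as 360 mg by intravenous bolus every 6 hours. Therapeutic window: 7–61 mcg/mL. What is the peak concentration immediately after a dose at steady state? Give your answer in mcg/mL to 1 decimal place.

34.3 mcg/mL

τ = 6 h = 3 half-lives, so f = (1/2)^3 = 0.125.
At steady state, R = 1/(1 − 0.125) = 8/7.
Single-dose peak C₀ = D/Vd = 360/12 = 30 mcg/mL.
Steady-state peak Cmax,ss = C₀·R = 30 × 8/7 ≈ 34.286 mcg/mL.
Peak 34.3 mcg/mL vs MTC 61 mcg/mL: below toxic threshold.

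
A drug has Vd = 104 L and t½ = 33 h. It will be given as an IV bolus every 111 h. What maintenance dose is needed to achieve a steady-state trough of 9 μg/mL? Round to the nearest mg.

τ/t½ = 111/33 ≈ 3.3636, so f = (1/2)^(111/33) ≈ 0.097150.
Cmin,ss = (D/Vd)·f/(1−f), so D = Cmin,ss·Vd·(1−f)/f.
D = 9 × 104 × (1−f)/f ≈ 9 × 104 × 9.29336 ≈ 8698.58 mg.

8699 mg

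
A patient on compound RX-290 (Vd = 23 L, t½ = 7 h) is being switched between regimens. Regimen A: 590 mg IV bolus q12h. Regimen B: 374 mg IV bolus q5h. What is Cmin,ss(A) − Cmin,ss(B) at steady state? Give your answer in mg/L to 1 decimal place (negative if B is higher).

Regimen A: f = (1/2)^(12/7) ≈ 0.3048; Cmin,ss = (590/23)·f/(1−f) ≈ 11.247 mg/L.
Regimen B: f = (1/2)^(5/7) ≈ 0.6095; Cmin,ss = (374/23)·f/(1−f) ≈ 25.380 mg/L.
Difference ≈ 11.247 − 25.380 ≈ -14.133 mg/L.

-14.1 mg/L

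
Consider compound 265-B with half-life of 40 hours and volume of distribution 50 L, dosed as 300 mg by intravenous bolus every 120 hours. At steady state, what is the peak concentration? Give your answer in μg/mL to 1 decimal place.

6.9 μg/mL

τ = 120 h = 3 half-lives, so f = (1/2)^3 = 0.125.
Accumulation ratio R = 1/(1 − f) = 1/0.875 = 8/7.
Single-dose peak C₀ = D/Vd = 300/50 = 6 μg/mL.
Steady-state peak Cmax,ss = C₀·R = 6 × 8/7 ≈ 6.857 μg/mL.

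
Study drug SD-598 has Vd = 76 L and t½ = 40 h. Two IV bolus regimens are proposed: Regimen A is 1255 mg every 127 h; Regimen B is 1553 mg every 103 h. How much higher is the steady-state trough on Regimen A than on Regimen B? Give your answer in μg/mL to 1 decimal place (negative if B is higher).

Regimen A: f = (1/2)^(127/40) ≈ 0.1107; Cmin,ss = (1255/76)·f/(1−f) ≈ 2.056 μg/mL.
Regimen B: f = (1/2)^(103/40) ≈ 0.1678; Cmin,ss = (1553/76)·f/(1−f) ≈ 4.120 μg/mL.
Difference ≈ 2.056 − 4.120 ≈ -2.064 μg/mL.

-2.1 μg/mL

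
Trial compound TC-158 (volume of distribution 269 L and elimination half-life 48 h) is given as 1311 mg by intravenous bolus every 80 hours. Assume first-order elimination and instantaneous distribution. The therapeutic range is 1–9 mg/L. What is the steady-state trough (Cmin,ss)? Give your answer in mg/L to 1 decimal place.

2.2 mg/L

Over one 80-h interval, 80/48 ≈ 1.6667 half-lives elapse, leaving f ≈ 0.3150 of each dose.
Single-dose peak C₀ = D/Vd = 1311/269 ≈ 4.874 mg/L.
Steady-state trough Cmin,ss = C₀·f/(1−f) ≈ 4.874 × 0.3150/0.6850 ≈ 2.241 mg/L.
Trough 2.2 mg/L vs MEC 1 mg/L: adequate.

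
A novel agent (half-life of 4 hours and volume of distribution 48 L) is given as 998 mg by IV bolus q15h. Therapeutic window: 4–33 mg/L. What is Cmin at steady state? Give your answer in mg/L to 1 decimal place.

k = ln2/t½ = ln2/4 ≈ 0.173287 h⁻¹; fraction remaining f = e^(−kτ) = e^(−0.173287×15) ≈ 0.0743.
At steady state, accumulation factor R = 1/(1 − e^(−kτ)) ≈ 1.0803.
Each bolus raises the concentration by D/Vd = 998/48 ≈ 20.792 mg/L.
Steady-state peak Cmax,ss = C₀·R ≈ 20.792 × 1.0803 ≈ 22.462 mg/L.
One interval later, Cmin,ss = Cmax,ss·e^(−kτ) ≈ 22.462 × 0.0743 ≈ 1.669 mg/L.
Trough 1.7 mg/L vs MEC 4 mg/L: subtherapeutic.

1.7 mg/L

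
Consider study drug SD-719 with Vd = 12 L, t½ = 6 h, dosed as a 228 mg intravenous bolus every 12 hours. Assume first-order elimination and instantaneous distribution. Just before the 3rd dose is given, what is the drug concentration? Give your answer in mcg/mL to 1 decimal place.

f = (1/2)^(τ/t½) = (1/2)^(12/6) ≈ 0.2500.
C₀ = D/Vd = 228/12 ≈ 19.000 mcg/mL.
Before the 3rd dose, 2 doses have been given. Superposition: Cmin = C₀·(f + f²).
≈ 19.000 × (0.2500 + 0.0625) ≈ 19.000 × 0.3125 ≈ 5.938 mcg/mL.

5.9 mcg/mL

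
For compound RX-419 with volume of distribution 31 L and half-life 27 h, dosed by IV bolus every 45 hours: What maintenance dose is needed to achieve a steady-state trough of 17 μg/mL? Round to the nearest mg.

τ/t½ = 45/27 ≈ 1.6667, so f = (1/2)^(45/27) ≈ 0.314980.
Cmin,ss = (D/Vd)·f/(1−f), so D = Cmin,ss·Vd·(1−f)/f.
D = 17 × 31 × (1−f)/f ≈ 17 × 31 × 2.17480 ≈ 1146.12 mg.

1146 mg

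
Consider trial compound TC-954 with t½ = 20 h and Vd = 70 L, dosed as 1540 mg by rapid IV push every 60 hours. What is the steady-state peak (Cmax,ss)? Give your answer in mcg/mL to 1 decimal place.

25.1 mcg/mL

τ = 60 h = 3 half-lives, so f = (1/2)^3 = 0.125.
Accumulation ratio R = 1/(1 − f) = 1/0.875 = 8/7.
Single-dose peak C₀ = D/Vd = 1540/70 = 22 mcg/mL.
Steady-state peak Cmax,ss = C₀·R = 22 × 8/7 ≈ 25.143 mcg/mL.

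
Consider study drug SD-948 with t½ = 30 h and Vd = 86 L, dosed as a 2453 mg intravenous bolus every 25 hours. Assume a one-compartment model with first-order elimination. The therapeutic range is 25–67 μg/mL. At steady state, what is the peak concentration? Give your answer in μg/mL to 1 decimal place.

Over one 25-h interval, 25/30 ≈ 0.83333 half-lives elapse, leaving f ≈ 0.5612 of each dose.
At steady state, accumulation factor R = 1/(1 − e^(−kτ)) ≈ 2.2789.
Single-dose peak C₀ = D/Vd = 2453/86 ≈ 28.523 μg/mL.
Cmax,ss = C₀/(1 − f) ≈ 28.523/0.4388 ≈ 65.002 μg/mL.
Peak 65.0 μg/mL vs MTC 67 μg/mL: below toxic threshold.

65.0 μg/mL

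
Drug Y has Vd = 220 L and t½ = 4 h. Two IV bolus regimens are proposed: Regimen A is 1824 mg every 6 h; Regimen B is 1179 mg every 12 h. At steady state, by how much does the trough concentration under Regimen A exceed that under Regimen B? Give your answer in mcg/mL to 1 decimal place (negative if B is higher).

Regimen A: f = (1/2)^(6/4) ≈ 0.3536; Cmin,ss = (1824/220)·f/(1−f) ≈ 4.535 mcg/mL.
Regimen B: f = (1/2)^(12/4) ≈ 0.1250; Cmin,ss = (1179/220)·f/(1−f) ≈ 0.766 mcg/mL.
Difference ≈ 4.535 − 0.766 ≈ 3.769 mcg/mL.

3.8 mcg/mL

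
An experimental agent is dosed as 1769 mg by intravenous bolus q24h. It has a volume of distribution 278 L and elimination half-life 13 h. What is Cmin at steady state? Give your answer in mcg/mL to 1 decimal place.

2.5 mcg/mL

k = ln2/t½ = ln2/13 ≈ 0.053319 h⁻¹; fraction remaining f = e^(−kτ) = e^(−0.053319×24) ≈ 0.2781.
Accumulation ratio R = 1/(1 − f) ≈ 1/0.7219 ≈ 1.3852.
Single-dose peak C₀ = D/Vd = 1769/278 ≈ 6.363 mcg/mL.
Steady-state peak Cmax,ss = C₀·R ≈ 6.363 × 1.3852 ≈ 8.814 mcg/mL.
Steady-state trough Cmin,ss = Cmax,ss·f ≈ 8.814 × 0.2781 ≈ 2.451 mcg/mL.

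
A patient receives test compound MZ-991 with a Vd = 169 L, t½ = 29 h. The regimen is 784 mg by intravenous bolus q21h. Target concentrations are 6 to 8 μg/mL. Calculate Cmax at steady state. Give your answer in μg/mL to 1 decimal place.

11.8 μg/mL

Over one 21-h interval, 21/29 ≈ 0.72414 half-lives elapse, leaving f ≈ 0.6054 of each dose.
At steady state, accumulation factor R = 1/(1 − e^(−kτ)) ≈ 2.5342.
Single-dose peak C₀ = D/Vd = 784/169 ≈ 4.639 μg/mL.
Steady-state peak Cmax,ss = C₀·R ≈ 4.639 × 2.5342 ≈ 11.756 μg/mL.
Peak 11.8 μg/mL vs MTC 8 μg/mL: exceeds toxic threshold.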